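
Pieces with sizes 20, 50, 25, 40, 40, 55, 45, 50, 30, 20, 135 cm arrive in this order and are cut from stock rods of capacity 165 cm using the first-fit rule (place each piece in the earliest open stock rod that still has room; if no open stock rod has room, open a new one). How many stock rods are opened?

  20 → stock rod 1 (new)  [load 20/165]
  50 → stock rod 1  [load 70/165]
  25 → stock rod 1  [load 95/165]
  40 → stock rod 1  [load 135/165]
  40 → stock rod 2 (new)  [load 40/165]
  55 → stock rod 2  [load 95/165]
  45 → stock rod 2  [load 140/165]
  50 → stock rod 3 (new)  [load 50/165]
  30 → stock rod 1  [load 165/165]
  20 → stock rod 2  [load 160/165]
  135 → stock rod 4 (new)  [load 135/165]
4 stock rods opened.

4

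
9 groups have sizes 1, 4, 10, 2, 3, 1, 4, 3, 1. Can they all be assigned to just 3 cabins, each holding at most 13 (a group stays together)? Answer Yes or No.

Yes

A valid assignment using 3 cabins:
  cabin 1: 10 + 3 = 13
  cabin 2: 4 + 4 + 3 + 2 = 13
  cabin 3: 1 + 1 + 1 = 3
Every load is within 13, so 3 cabins suffice.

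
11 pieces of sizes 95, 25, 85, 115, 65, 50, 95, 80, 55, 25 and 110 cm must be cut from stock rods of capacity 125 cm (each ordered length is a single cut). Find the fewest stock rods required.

Total = 115 + 110 + 95 + 95 + 85 + 80 + 65 + 55 + 50 + 25 + 25 = 800 cm.
Lower bound: ⌈800/125⌉ = 7 stock rods.
A packing using 8 stock rods:
  stock rod 1: 115 = 115
  stock rod 2: 110 = 110
  stock rod 3: 95 + 25 = 120
  stock rod 4: 95 + 25 = 120
  stock rod 5: 85 = 85
  stock rod 6: 80 = 80
  stock rod 7: 65 + 55 = 120
  stock rod 8: 50 = 50
No arrangement into 7 stock rods stays within capacity, so 8 is optimal.

8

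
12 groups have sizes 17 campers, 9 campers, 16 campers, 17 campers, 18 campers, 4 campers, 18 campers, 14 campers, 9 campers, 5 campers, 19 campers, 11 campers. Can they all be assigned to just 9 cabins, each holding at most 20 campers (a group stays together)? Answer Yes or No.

A valid assignment using 9 cabins:
  cabin 1: 19 = 19
  cabin 2: 18 = 18
  cabin 3: 18 = 18
  cabin 4: 17 = 17
  cabin 5: 17 = 17
  cabin 6: 16 + 4 = 20
  cabin 7: 14 + 5 = 19
  cabin 8: 11 + 9 = 20
  cabin 9: 9 = 9
Every load is within 20 campers, so 9 cabins suffice.

Yes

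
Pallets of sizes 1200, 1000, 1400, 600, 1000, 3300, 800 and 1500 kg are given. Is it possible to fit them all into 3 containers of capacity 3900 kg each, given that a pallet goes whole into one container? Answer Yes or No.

A valid assignment using 3 containers:
  container 1: 3300 + 600 = 3900
  container 2: 1500 + 1400 + 1000 = 3900
  container 3: 1200 + 1000 + 800 = 3000
Every load is within 3900 kg, so 3 containers suffice.

Yes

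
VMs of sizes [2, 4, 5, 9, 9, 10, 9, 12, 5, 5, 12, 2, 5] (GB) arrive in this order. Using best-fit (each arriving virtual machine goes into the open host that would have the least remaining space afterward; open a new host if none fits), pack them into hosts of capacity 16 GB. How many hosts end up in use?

7

  2 → host 1 (new)  [load 2/16]
  4 → host 1  [load 6/16]
  5 → host 1  [load 11/16]
  9 → host 2 (new)  [load 9/16]
  9 → host 3 (new)  [load 9/16]
  10 → host 4 (new)  [load 10/16]
  9 → host 5 (new)  [load 9/16]
  12 → host 6 (new)  [load 12/16]
  5 → host 1  [load 16/16]
  5 → host 4  [load 15/16]
  12 → host 7 (new)  [load 12/16]
  2 → host 6  [load 14/16]
  5 → host 2  [load 14/16]
7 hosts opened.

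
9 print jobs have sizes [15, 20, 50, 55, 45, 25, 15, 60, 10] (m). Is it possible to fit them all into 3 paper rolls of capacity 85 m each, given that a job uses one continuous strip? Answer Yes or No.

Total = 295 m; ⌈295/85⌉ = 4.
At least 4 paper rolls are required, but only 3 are allowed.

No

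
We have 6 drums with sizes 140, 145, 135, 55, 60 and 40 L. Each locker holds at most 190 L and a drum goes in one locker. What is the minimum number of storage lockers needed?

4

Total = 145 + 140 + 135 + 60 + 55 + 40 = 575 L.
Lower bound: ⌈575/190⌉ = 4 storage lockers.
A packing using 4 storage lockers:
  locker 1: 145 + 40 = 185
  locker 2: 140 = 140
  locker 3: 135 + 55 = 190
  locker 4: 60 = 60
This matches the lower bound, so 4 is optimal.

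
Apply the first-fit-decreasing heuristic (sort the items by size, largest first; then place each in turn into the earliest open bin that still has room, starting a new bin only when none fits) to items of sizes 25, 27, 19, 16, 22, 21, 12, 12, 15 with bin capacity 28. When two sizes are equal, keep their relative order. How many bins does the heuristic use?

Sorted descending: 27, 25, 22, 21, 19, 16, 15, 12, 12.
  27 → bin 1 (new)  [load 27/28]
  25 → bin 2 (new)  [load 25/28]
  22 → bin 3 (new)  [load 22/28]
  21 → bin 4 (new)  [load 21/28]
  19 → bin 5 (new)  [load 19/28]
  16 → bin 6 (new)  [load 16/28]
  15 → bin 7 (new)  [load 15/28]
  12 → bin 6  [load 28/28]
  12 → bin 7  [load 27/28]
7 bins opened.

7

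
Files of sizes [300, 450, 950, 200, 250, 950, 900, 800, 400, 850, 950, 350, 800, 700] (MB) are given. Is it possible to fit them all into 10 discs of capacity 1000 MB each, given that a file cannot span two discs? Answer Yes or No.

Yes

A valid assignment using 10 discs:
  disc 1: 950 = 950
  disc 2: 950 = 950
  disc 3: 950 = 950
  disc 4: 900 = 900
  disc 5: 850 = 850
  disc 6: 800 + 200 = 1000
  disc 7: 800 = 800
  disc 8: 700 + 300 = 1000
  disc 9: 450 + 400 = 850
  disc 10: 350 + 250 = 600
Every load is within 1000 MB, so 10 discs suffice.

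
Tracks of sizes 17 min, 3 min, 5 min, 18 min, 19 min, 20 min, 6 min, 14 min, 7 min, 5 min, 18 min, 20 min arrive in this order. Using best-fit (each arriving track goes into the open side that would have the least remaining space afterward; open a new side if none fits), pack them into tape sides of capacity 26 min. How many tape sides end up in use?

7

  17 → side 1 (new)  [load 17/26]
  3 → side 1  [load 20/26]
  5 → side 1  [load 25/26]
  18 → side 2 (new)  [load 18/26]
  19 → side 3 (new)  [load 19/26]
  20 → side 4 (new)  [load 20/26]
  6 → side 4  [load 26/26]
  14 → side 5 (new)  [load 14/26]
  7 → side 3  [load 26/26]
  5 → side 2  [load 23/26]
  18 → side 6 (new)  [load 18/26]
  20 → side 7 (new)  [load 20/26]
7 tape sides opened.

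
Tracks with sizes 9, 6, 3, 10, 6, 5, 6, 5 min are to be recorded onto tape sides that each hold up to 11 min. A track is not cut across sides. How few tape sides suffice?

5

Total = 10 + 9 + 6 + 6 + 6 + 5 + 5 + 3 = 50 min.
Lower bound: ⌈50/11⌉ = 5 tape sides.
A packing using 5 tape sides:
  side 1: 10 = 10
  side 2: 9 = 9
  side 3: 6 + 5 = 11
  side 4: 6 + 5 = 11
  side 5: 6 + 3 = 9
This matches the lower bound, so 5 is optimal.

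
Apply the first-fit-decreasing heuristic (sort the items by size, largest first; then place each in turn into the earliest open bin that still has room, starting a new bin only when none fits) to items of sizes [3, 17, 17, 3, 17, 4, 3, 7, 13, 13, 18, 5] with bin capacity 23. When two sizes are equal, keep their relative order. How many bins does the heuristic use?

Sorted descending: 18, 17, 17, 17, 13, 13, 7, 5, 4, 3, 3, 3.
  18 → bin 1 (new)  [load 18/23]
  17 → bin 2 (new)  [load 17/23]
  17 → bin 3 (new)  [load 17/23]
  17 → bin 4 (new)  [load 17/23]
  13 → bin 5 (new)  [load 13/23]
  13 → bin 6 (new)  [load 13/23]
  7 → bin 5  [load 20/23]
  5 → bin 1  [load 23/23]
  4 → bin 2  [load 21/23]
  3 → bin 3  [load 20/23]
  3 → bin 3  [load 23/23]
  3 → bin 4  [load 20/23]
6 bins opened.

6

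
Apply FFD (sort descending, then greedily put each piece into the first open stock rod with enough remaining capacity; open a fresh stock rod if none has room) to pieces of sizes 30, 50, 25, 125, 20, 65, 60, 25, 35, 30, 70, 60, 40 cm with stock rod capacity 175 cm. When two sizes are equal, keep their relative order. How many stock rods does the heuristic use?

4

Sorted descending: 125, 70, 65, 60, 60, 50, 40, 35, 30, 30, 25, 25, 20.
  125 → stock rod 1 (new)  [load 125/175]
  70 → stock rod 2 (new)  [load 70/175]
  65 → stock rod 2  [load 135/175]
  60 → stock rod 3 (new)  [load 60/175]
  60 → stock rod 3  [load 120/175]
  50 → stock rod 1  [load 175/175]
  40 → stock rod 2  [load 175/175]
  35 → stock rod 3  [load 155/175]
  30 → stock rod 4 (new)  [load 30/175]
  30 → stock rod 4  [load 60/175]
  25 → stock rod 4  [load 85/175]
  25 → stock rod 4  [load 110/175]
  20 → stock rod 3  [load 175/175]
4 stock rods opened.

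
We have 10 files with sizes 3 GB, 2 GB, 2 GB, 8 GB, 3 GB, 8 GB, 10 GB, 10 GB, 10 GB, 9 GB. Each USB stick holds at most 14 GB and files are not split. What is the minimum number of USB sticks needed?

6

Total = 10 + 10 + 10 + 9 + 8 + 8 + 3 + 3 + 2 + 2 = 65 GB.
Lower bound: ⌈65/14⌉ = 5 USB sticks.
Also, 6 files each exceed 7 GB, and no two of those can share a USB stick, so at least 6 USB sticks are needed.
A packing using 6 USB sticks:
  USB stick 1: 10 + 3 = 13
  USB stick 2: 10 + 3 = 13
  USB stick 3: 10 + 2 + 2 = 14
  USB stick 4: 9 = 9
  USB stick 5: 8 = 8
  USB stick 6: 8 = 8
This matches the lower bound, so 6 is optimal.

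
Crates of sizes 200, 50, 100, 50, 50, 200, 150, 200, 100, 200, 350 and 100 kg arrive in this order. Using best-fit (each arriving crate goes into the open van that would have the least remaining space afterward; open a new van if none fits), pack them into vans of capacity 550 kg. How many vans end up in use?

  200 → van 1 (new)  [load 200/550]
  50 → van 1  [load 250/550]
  100 → van 1  [load 350/550]
  50 → van 1  [load 400/550]
  50 → van 1  [load 450/550]
  200 → van 2 (new)  [load 200/550]
  150 → van 2  [load 350/550]
  200 → van 2  [load 550/550]
  100 → van 1  [load 550/550]
  200 → van 3 (new)  [load 200/550]
  350 → van 3  [load 550/550]
  100 → van 4 (new)  [load 100/550]
4 vans opened.

4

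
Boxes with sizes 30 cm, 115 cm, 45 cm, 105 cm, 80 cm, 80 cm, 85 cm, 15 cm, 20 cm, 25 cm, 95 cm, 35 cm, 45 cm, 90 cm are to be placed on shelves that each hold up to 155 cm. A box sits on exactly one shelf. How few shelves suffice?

7

Total = 115 + 105 + 95 + 90 + 85 + 80 + 80 + 45 + 45 + 35 + 30 + 25 + 20 + 15 = 865 cm.
Lower bound: ⌈865/155⌉ = 6 shelves.
Also, 7 boxes each exceed 155/2 cm, and no two of those can share a shelf, so at least 7 shelves are needed.
A packing using 7 shelves:
  shelf 1: 115 + 35 = 150
  shelf 2: 105 + 45 = 150
  shelf 3: 95 + 45 + 15 = 155
  shelf 4: 90 + 30 + 25 = 145
  shelf 5: 85 + 20 = 105
  shelf 6: 80 = 80
  shelf 7: 80 = 80
This matches the lower bound, so 7 is optimal.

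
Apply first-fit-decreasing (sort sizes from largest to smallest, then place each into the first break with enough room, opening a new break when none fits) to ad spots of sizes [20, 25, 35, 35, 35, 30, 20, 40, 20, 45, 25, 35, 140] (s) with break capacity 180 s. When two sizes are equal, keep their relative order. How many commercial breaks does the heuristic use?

Sorted descending: 140, 45, 40, 35, 35, 35, 35, 30, 25, 25, 20, 20, 20.
  140 → break 1 (new)  [load 140/180]
  45 → break 2 (new)  [load 45/180]
  40 → break 1  [load 180/180]
  35 → break 2  [load 80/180]
  35 → break 2  [load 115/180]
  35 → break 2  [load 150/180]
  35 → break 3 (new)  [load 35/180]
  30 → break 2  [load 180/180]
  25 → break 3  [load 60/180]
  25 → break 3  [load 85/180]
  20 → break 3  [load 105/180]
  20 → break 3  [load 125/180]
  20 → break 3  [load 145/180]
3 commercial breaks opened.

3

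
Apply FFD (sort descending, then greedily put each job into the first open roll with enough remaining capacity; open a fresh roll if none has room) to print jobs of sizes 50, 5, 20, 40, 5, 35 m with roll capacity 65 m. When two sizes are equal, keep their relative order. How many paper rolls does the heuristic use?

Sorted descending: 50, 40, 35, 20, 5, 5.
  50 → roll 1 (new)  [load 50/65]
  40 → roll 2 (new)  [load 40/65]
  35 → roll 3 (new)  [load 35/65]
  20 → roll 2  [load 60/65]
  5 → roll 1  [load 55/65]
  5 → roll 1  [load 60/65]
3 paper rolls opened.

3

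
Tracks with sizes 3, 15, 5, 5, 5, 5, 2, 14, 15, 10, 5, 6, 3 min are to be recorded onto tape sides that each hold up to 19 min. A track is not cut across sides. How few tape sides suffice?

6

Total = 15 + 15 + 14 + 10 + 6 + 5 + 5 + 5 + 5 + 5 + 3 + 3 + 2 = 93 min.
Lower bound: ⌈93/19⌉ = 5 tape sides.
A packing using 6 tape sides:
  side 1: 15 + 3 = 18
  side 2: 15 + 3 = 18
  side 3: 14 + 5 = 19
  side 4: 10 + 6 + 2 = 18
  side 5: 5 + 5 + 5 = 15
  side 6: 5 = 5
No arrangement into 5 tape sides stays within capacity, so 6 is optimal.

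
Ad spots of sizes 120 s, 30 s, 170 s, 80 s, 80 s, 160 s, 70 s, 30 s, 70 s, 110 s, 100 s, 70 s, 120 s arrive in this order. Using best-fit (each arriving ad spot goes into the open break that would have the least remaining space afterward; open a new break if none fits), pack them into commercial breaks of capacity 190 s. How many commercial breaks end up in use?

  120 → break 1 (new)  [load 120/190]
  30 → break 1  [load 150/190]
  170 → break 2 (new)  [load 170/190]
  80 → break 3 (new)  [load 80/190]
  80 → break 3  [load 160/190]
  160 → break 4 (new)  [load 160/190]
  70 → break 5 (new)  [load 70/190]
  30 → break 3  [load 190/190]
  70 → break 5  [load 140/190]
  110 → break 6 (new)  [load 110/190]
  100 → break 7 (new)  [load 100/190]
  70 → break 6  [load 180/190]
  120 → break 8 (new)  [load 120/190]
8 commercial breaks opened.

8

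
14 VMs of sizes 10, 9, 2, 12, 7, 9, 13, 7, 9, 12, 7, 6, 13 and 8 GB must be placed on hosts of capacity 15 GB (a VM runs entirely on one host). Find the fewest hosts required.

10

Total = 13 + 13 + 12 + 12 + 10 + 9 + 9 + 9 + 8 + 7 + 7 + 7 + 6 + 2 = 124 GB.
Lower bound: ⌈124/15⌉ = 9 hosts.
A packing using 10 hosts:
  host 1: 13 + 2 = 15
  host 2: 13 = 13
  host 3: 12 = 12
  host 4: 12 = 12
  host 5: 10 = 10
  host 6: 9 + 6 = 15
  host 7: 9 = 9
  host 8: 9 = 9
  host 9: 8 + 7 = 15
  host 10: 7 + 7 = 14
No arrangement into 9 hosts stays within capacity, so 10 is optimal.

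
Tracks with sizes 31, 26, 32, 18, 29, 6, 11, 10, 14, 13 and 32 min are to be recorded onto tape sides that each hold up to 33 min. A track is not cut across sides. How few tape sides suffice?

Total = 32 + 32 + 31 + 29 + 26 + 18 + 14 + 13 + 11 + 10 + 6 = 222 min.
Lower bound: ⌈222/33⌉ = 7 tape sides.
A packing using 8 tape sides:
  side 1: 32 = 32
  side 2: 32 = 32
  side 3: 31 = 31
  side 4: 29 = 29
  side 5: 26 + 6 = 32
  side 6: 18 + 14 = 32
  side 7: 13 + 11 = 24
  side 8: 10 = 10
No arrangement into 7 tape sides stays within capacity, so 8 is optimal.

8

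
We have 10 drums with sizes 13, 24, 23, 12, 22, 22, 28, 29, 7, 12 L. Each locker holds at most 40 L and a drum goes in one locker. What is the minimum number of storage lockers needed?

Total = 29 + 28 + 24 + 23 + 22 + 22 + 13 + 12 + 12 + 7 = 192 L.
Lower bound: ⌈192/40⌉ = 5 storage lockers.
Also, 6 drums each exceed 20 L, and no two of those can share a locker, so at least 6 storage lockers are needed.
A packing using 6 storage lockers:
  locker 1: 29 + 7 = 36
  locker 2: 28 + 12 = 40
  locker 3: 24 + 13 = 37
  locker 4: 23 + 12 = 35
  locker 5: 22 = 22
  locker 6: 22 = 22
This matches the lower bound, so 6 is optimal.

6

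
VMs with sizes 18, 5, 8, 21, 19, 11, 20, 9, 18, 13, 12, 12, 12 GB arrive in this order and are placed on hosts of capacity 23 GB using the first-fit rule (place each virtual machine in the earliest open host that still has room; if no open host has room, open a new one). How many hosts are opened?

  18 → host 1 (new)  [load 18/23]
  5 → host 1  [load 23/23]
  8 → host 2 (new)  [load 8/23]
  21 → host 3 (new)  [load 21/23]
  19 → host 4 (new)  [load 19/23]
  11 → host 2  [load 19/23]
  20 → host 5 (new)  [load 20/23]
  9 → host 6 (new)  [load 9/23]
  18 → host 7 (new)  [load 18/23]
  13 → host 6  [load 22/23]
  12 → host 8 (new)  [load 12/23]
  12 → host 9 (new)  [load 12/23]
  12 → host 10 (new)  [load 12/23]
10 hosts opened.

10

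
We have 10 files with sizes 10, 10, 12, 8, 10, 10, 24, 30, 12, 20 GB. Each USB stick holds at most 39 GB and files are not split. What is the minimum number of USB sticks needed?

5

Total = 30 + 24 + 20 + 12 + 12 + 10 + 10 + 10 + 10 + 8 = 146 GB.
Lower bound: ⌈146/39⌉ = 4 USB sticks.
A packing using 5 USB sticks:
  USB stick 1: 30 + 8 = 38
  USB stick 2: 24 + 12 = 36
  USB stick 3: 20 + 12 = 32
  USB stick 4: 10 + 10 + 10 = 30
  USB stick 5: 10 = 10
No arrangement into 4 USB sticks stays within capacity, so 5 is optimal.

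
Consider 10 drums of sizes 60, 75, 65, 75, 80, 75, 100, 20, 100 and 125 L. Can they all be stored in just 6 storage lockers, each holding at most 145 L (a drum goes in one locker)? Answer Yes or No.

No

Total = 775 L; ⌈775/145⌉ = 6.
7 drums each exceed half the capacity and cannot share a locker, forcing at least 7 storage lockers.
At least 7 storage lockers are required, but only 6 are allowed.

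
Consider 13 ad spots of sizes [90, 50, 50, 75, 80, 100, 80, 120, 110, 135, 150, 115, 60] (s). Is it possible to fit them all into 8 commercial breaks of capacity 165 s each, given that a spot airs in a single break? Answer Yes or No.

A valid assignment using 8 commercial breaks:
  break 1: 150 = 150
  break 2: 135 = 135
  break 3: 120 = 120
  break 4: 115 + 50 = 165
  break 5: 110 + 50 = 160
  break 6: 100 + 60 = 160
  break 7: 90 + 75 = 165
  break 8: 80 + 80 = 160
Every load is within 165 s, so 8 commercial breaks suffice.

Yes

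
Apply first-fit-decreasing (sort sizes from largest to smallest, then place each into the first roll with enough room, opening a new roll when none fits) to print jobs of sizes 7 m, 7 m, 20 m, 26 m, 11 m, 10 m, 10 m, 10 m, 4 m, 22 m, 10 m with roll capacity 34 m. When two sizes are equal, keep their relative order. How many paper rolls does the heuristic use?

Sorted descending: 26, 22, 20, 11, 10, 10, 10, 10, 7, 7, 4.
  26 → roll 1 (new)  [load 26/34]
  22 → roll 2 (new)  [load 22/34]
  20 → roll 3 (new)  [load 20/34]
  11 → roll 2  [load 33/34]
  10 → roll 3  [load 30/34]
  10 → roll 4 (new)  [load 10/34]
  10 → roll 4  [load 20/34]
  10 → roll 4  [load 30/34]
  7 → roll 1  [load 33/34]
  7 → roll 5 (new)  [load 7/34]
  4 → roll 3  [load 34/34]
5 paper rolls opened.

5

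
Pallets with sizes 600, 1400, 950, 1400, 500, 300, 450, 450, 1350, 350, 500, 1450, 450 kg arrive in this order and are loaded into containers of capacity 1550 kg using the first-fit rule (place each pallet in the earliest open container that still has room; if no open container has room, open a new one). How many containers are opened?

8

  600 → container 1 (new)  [load 600/1550]
  1400 → container 2 (new)  [load 1400/1550]
  950 → container 1  [load 1550/1550]
  1400 → container 3 (new)  [load 1400/1550]
  500 → container 4 (new)  [load 500/1550]
  300 → container 4  [load 800/1550]
  450 → container 4  [load 1250/1550]
  450 → container 5 (new)  [load 450/1550]
  1350 → container 6 (new)  [load 1350/1550]
  350 → container 5  [load 800/1550]
  500 → container 5  [load 1300/1550]
  1450 → container 7 (new)  [load 1450/1550]
  450 → container 8 (new)  [load 450/1550]
8 containers opened.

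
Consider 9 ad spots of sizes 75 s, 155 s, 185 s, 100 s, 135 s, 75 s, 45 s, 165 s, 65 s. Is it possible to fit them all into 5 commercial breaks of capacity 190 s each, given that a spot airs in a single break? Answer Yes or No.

No

Total = 1000 s; ⌈1000/190⌉ = 6.
At least 6 commercial breaks are required, but only 5 are allowed.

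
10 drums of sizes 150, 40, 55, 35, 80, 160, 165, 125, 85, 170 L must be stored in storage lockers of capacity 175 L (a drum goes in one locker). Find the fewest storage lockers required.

7

Total = 170 + 165 + 160 + 150 + 125 + 85 + 80 + 55 + 40 + 35 = 1065 L.
Lower bound: ⌈1065/175⌉ = 7 storage lockers.
A packing using 7 storage lockers:
  locker 1: 170 = 170
  locker 2: 165 = 165
  locker 3: 160 = 160
  locker 4: 150 = 150
  locker 5: 125 + 40 = 165
  locker 6: 85 + 80 = 165
  locker 7: 55 + 35 = 90
This matches the lower bound, so 7 is optimal.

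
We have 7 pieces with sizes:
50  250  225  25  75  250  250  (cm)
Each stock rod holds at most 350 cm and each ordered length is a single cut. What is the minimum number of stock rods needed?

4

Total = 250 + 250 + 250 + 225 + 75 + 50 + 25 = 1125 cm.
Lower bound: ⌈1125/350⌉ = 4 stock rods.
A packing using 4 stock rods:
  stock rod 1: 250 + 75 + 25 = 350
  stock rod 2: 250 + 50 = 300
  stock rod 3: 250 = 250
  stock rod 4: 225 = 225
This matches the lower bound, so 4 is optimal.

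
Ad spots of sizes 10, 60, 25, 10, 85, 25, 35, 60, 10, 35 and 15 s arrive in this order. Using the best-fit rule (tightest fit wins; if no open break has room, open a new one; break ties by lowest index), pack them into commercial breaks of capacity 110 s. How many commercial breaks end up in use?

4

  10 → break 1 (new)  [load 10/110]
  60 → break 1  [load 70/110]
  25 → break 1  [load 95/110]
  10 → break 1  [load 105/110]
  85 → break 2 (new)  [load 85/110]
  25 → break 2  [load 110/110]
  35 → break 3 (new)  [load 35/110]
  60 → break 3  [load 95/110]
  10 → break 3  [load 105/110]
  35 → break 4 (new)  [load 35/110]
  15 → break 4  [load 50/110]
4 commercial breaks opened.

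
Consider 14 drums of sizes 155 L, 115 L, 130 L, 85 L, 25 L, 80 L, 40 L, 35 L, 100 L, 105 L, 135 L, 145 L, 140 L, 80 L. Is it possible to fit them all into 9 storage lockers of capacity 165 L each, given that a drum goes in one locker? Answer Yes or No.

No

Total = 1370 L; ⌈1370/165⌉ = 9.
The bound of 9 does not rule out 9, but exhaustive search shows no assignment into 9 storage lockers of capacity 165 L exists — the minimum is 10.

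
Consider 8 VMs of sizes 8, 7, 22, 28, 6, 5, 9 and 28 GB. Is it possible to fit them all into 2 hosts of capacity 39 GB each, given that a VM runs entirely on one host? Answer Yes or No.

No

Total = 113 GB; ⌈113/39⌉ = 3.
At least 3 hosts are required, but only 2 are allowed.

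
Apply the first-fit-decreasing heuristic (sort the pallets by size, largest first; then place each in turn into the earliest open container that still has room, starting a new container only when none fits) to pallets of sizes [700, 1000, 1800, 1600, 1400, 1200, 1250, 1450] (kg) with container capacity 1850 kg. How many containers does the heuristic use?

7

Sorted descending: 1800, 1600, 1450, 1400, 1250, 1200, 1000, 700.
  1800 → container 1 (new)  [load 1800/1850]
  1600 → container 2 (new)  [load 1600/1850]
  1450 → container 3 (new)  [load 1450/1850]
  1400 → container 4 (new)  [load 1400/1850]
  1250 → container 5 (new)  [load 1250/1850]
  1200 → container 6 (new)  [load 1200/1850]
  1000 → container 7 (new)  [load 1000/1850]
  700 → container 7  [load 1700/1850]
7 containers opened.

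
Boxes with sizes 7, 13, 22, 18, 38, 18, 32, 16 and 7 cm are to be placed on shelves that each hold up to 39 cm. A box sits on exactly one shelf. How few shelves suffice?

Total = 38 + 32 + 22 + 18 + 18 + 16 + 13 + 7 + 7 = 171 cm.
Lower bound: ⌈171/39⌉ = 5 shelves.
A packing using 5 shelves:
  shelf 1: 38 = 38
  shelf 2: 32 + 7 = 39
  shelf 3: 22 + 16 = 38
  shelf 4: 18 + 18 = 36
  shelf 5: 13 + 7 = 20
This matches the lower bound, so 5 is optimal.

5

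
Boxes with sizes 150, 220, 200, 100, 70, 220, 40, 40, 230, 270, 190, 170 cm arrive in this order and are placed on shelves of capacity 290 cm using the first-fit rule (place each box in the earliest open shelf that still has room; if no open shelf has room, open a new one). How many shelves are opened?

  150 → shelf 1 (new)  [load 150/290]
  220 → shelf 2 (new)  [load 220/290]
  200 → shelf 3 (new)  [load 200/290]
  100 → shelf 1  [load 250/290]
  70 → shelf 2  [load 290/290]
  220 → shelf 4 (new)  [load 220/290]
  40 → shelf 1  [load 290/290]
  40 → shelf 3  [load 240/290]
  230 → shelf 5 (new)  [load 230/290]
  270 → shelf 6 (new)  [load 270/290]
  190 → shelf 7 (new)  [load 190/290]
  170 → shelf 8 (new)  [load 170/290]
8 shelves opened.

8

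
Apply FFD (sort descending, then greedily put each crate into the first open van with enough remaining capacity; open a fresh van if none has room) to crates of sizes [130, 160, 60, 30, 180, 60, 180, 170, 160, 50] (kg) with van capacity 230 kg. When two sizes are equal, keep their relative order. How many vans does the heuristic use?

Sorted descending: 180, 180, 170, 160, 160, 130, 60, 60, 50, 30.
  180 → van 1 (new)  [load 180/230]
  180 → van 2 (new)  [load 180/230]
  170 → van 3 (new)  [load 170/230]
  160 → van 4 (new)  [load 160/230]
  160 → van 5 (new)  [load 160/230]
  130 → van 6 (new)  [load 130/230]
  60 → van 3  [load 230/230]
  60 → van 4  [load 220/230]
  50 → van 1  [load 230/230]
  30 → van 2  [load 210/230]
6 vans opened.

6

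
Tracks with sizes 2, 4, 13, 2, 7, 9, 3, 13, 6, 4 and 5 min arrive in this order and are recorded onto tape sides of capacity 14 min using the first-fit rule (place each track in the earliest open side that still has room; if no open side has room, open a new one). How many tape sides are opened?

6

  2 → side 1 (new)  [load 2/14]
  4 → side 1  [load 6/14]
  13 → side 2 (new)  [load 13/14]
  2 → side 1  [load 8/14]
  7 → side 3 (new)  [load 7/14]
  9 → side 4 (new)  [load 9/14]
  3 → side 1  [load 11/14]
  13 → side 5 (new)  [load 13/14]
  6 → side 3  [load 13/14]
  4 → side 4  [load 13/14]
  5 → side 6 (new)  [load 5/14]
6 tape sides opened.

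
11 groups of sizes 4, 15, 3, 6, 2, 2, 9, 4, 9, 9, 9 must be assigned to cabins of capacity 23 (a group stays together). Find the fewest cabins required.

4

Total = 15 + 9 + 9 + 9 + 9 + 6 + 4 + 4 + 3 + 2 + 2 = 72.
Lower bound: ⌈72/23⌉ = 4 cabins.
A packing using 4 cabins:
  cabin 1: 15 + 6 + 2 = 23
  cabin 2: 9 + 9 + 4 = 22
  cabin 3: 9 + 9 + 4 = 22
  cabin 4: 3 + 2 = 5
This matches the lower bound, so 4 is optimal.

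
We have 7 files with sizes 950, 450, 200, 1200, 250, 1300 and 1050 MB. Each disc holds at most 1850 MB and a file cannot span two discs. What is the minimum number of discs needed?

Total = 1300 + 1200 + 1050 + 950 + 450 + 250 + 200 = 5400 MB.
Lower bound: ⌈5400/1850⌉ = 3 discs.
Also, 4 files each exceed 925 MB, and no two of those can share a disc, so at least 4 discs are needed.
A packing using 4 discs:
  disc 1: 1300 + 450 = 1750
  disc 2: 1200 + 250 + 200 = 1650
  disc 3: 1050 = 1050
  disc 4: 950 = 950
This matches the lower bound, so 4 is optimal.

4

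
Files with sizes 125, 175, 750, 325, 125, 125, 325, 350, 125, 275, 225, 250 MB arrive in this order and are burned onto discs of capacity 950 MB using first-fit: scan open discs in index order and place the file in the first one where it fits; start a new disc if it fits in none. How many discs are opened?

4

  125 → disc 1 (new)  [load 125/950]
  175 → disc 1  [load 300/950]
  750 → disc 2 (new)  [load 750/950]
  325 → disc 1  [load 625/950]
  125 → disc 1  [load 750/950]
  125 → disc 1  [load 875/950]
  325 → disc 3 (new)  [load 325/950]
  350 → disc 3  [load 675/950]
  125 → disc 2  [load 875/950]
  275 → disc 3  [load 950/950]
  225 → disc 4 (new)  [load 225/950]
  250 → disc 4  [load 475/950]
4 discs opened.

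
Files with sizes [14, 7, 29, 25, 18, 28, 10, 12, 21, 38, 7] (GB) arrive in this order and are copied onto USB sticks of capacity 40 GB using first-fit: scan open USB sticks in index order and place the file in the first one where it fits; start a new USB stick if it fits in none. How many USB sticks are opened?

  14 → USB stick 1 (new)  [load 14/40]
  7 → USB stick 1  [load 21/40]
  29 → USB stick 2 (new)  [load 29/40]
  25 → USB stick 3 (new)  [load 25/40]
  18 → USB stick 1  [load 39/40]
  28 → USB stick 4 (new)  [load 28/40]
  10 → USB stick 2  [load 39/40]
  12 → USB stick 3  [load 37/40]
  21 → USB stick 5 (new)  [load 21/40]
  38 → USB stick 6 (new)  [load 38/40]
  7 → USB stick 4  [load 35/40]
6 USB sticks opened.

6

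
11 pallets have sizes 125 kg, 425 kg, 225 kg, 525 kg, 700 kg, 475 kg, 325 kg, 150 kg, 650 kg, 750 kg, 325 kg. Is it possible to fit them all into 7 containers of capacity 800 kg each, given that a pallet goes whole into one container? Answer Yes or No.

Yes

A valid assignment using 7 containers:
  container 1: 750 = 750
  container 2: 700 = 700
  container 3: 650 + 150 = 800
  container 4: 525 + 225 = 750
  container 5: 475 + 325 = 800
  container 6: 425 + 325 = 750
  container 7: 125 = 125
Every load is within 800 kg, so 7 containers suffice.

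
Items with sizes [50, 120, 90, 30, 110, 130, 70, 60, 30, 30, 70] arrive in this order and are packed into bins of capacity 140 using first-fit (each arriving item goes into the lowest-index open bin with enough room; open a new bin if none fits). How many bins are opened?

  50 → bin 1 (new)  [load 50/140]
  120 → bin 2 (new)  [load 120/140]
  90 → bin 1  [load 140/140]
  30 → bin 3 (new)  [load 30/140]
  110 → bin 3  [load 140/140]
  130 → bin 4 (new)  [load 130/140]
  70 → bin 5 (new)  [load 70/140]
  60 → bin 5  [load 130/140]
  30 → bin 6 (new)  [load 30/140]
  30 → bin 6  [load 60/140]
  70 → bin 6  [load 130/140]
6 bins opened.

6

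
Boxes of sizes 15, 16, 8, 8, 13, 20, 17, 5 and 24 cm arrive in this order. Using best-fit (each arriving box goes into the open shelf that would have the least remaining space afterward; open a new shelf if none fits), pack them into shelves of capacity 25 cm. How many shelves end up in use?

6

  15 → shelf 1 (new)  [load 15/25]
  16 → shelf 2 (new)  [load 16/25]
  8 → shelf 2  [load 24/25]
  8 → shelf 1  [load 23/25]
  13 → shelf 3 (new)  [load 13/25]
  20 → shelf 4 (new)  [load 20/25]
  17 → shelf 5 (new)  [load 17/25]
  5 → shelf 4  [load 25/25]
  24 → shelf 6 (new)  [load 24/25]
6 shelves opened.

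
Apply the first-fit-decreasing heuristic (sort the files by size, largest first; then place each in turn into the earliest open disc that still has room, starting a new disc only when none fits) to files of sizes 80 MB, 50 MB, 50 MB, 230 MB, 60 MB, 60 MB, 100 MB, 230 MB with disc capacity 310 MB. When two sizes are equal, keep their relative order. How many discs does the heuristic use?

Sorted descending: 230, 230, 100, 80, 60, 60, 50, 50.
  230 → disc 1 (new)  [load 230/310]
  230 → disc 2 (new)  [load 230/310]
  100 → disc 3 (new)  [load 100/310]
  80 → disc 1  [load 310/310]
  60 → disc 2  [load 290/310]
  60 → disc 3  [load 160/310]
  50 → disc 3  [load 210/310]
  50 → disc 3  [load 260/310]
3 discs opened.

3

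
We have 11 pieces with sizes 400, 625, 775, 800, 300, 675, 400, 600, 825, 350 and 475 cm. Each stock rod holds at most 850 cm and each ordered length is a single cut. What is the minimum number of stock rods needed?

Total = 825 + 800 + 775 + 675 + 625 + 600 + 475 + 400 + 400 + 350 + 300 = 6225 cm.
Lower bound: ⌈6225/850⌉ = 8 stock rods.
A packing using 9 stock rods:
  stock rod 1: 825 = 825
  stock rod 2: 800 = 800
  stock rod 3: 775 = 775
  stock rod 4: 675 = 675
  stock rod 5: 625 = 625
  stock rod 6: 600 = 600
  stock rod 7: 475 + 350 = 825
  stock rod 8: 400 + 400 = 800
  stock rod 9: 300 = 300
No arrangement into 8 stock rods stays within capacity, so 9 is optimal.

9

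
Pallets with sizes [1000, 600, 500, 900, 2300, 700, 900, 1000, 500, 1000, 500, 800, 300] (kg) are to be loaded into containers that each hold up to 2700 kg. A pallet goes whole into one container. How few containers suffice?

5

Total = 2300 + 1000 + 1000 + 1000 + 900 + 900 + 800 + 700 + 600 + 500 + 500 + 500 + 300 = 11000 kg.
Lower bound: ⌈11000/2700⌉ = 5 containers.
A packing using 5 containers:
  container 1: 2300 + 300 = 2600
  container 2: 1000 + 1000 + 700 = 2700
  container 3: 1000 + 900 + 800 = 2700
  container 4: 900 + 600 + 500 + 500 = 2500
  container 5: 500 = 500
This matches the lower bound, so 5 is optimal.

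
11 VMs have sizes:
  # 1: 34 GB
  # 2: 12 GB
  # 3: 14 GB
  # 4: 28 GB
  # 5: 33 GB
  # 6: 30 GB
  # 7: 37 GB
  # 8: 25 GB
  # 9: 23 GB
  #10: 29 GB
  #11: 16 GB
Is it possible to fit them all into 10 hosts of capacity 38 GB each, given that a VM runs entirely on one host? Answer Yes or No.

A valid assignment using 9 hosts:
  host 1: 37 = 37
  host 2: 34 = 34
  host 3: 33 = 33
  host 4: 30 = 30
  host 5: 29 = 29
  host 6: 28 = 28
  host 7: 25 + 12 = 37
  host 8: 23 + 14 = 37
  host 9: 16 = 16
That uses only 9 ≤ 10, so 10 hosts are enough.

Yes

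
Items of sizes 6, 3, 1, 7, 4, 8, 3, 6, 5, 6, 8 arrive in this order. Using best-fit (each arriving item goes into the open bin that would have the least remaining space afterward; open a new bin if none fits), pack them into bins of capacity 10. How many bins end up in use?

  6 → bin 1 (new)  [load 6/10]
  3 → bin 1  [load 9/10]
  1 → bin 1  [load 10/10]
  7 → bin 2 (new)  [load 7/10]
  4 → bin 3 (new)  [load 4/10]
  8 → bin 4 (new)  [load 8/10]
  3 → bin 2  [load 10/10]
  6 → bin 3  [load 10/10]
  5 → bin 5 (new)  [load 5/10]
  6 → bin 6 (new)  [load 6/10]
  8 → bin 7 (new)  [load 8/10]
7 bins opened.

7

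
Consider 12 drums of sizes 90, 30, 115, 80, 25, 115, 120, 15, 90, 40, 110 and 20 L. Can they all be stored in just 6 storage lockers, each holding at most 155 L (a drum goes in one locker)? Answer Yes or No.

No

Total = 850 L; ⌈850/155⌉ = 6.
7 drums each exceed half the capacity and cannot share a locker, forcing at least 7 storage lockers.
At least 7 storage lockers are required, but only 6 are allowed.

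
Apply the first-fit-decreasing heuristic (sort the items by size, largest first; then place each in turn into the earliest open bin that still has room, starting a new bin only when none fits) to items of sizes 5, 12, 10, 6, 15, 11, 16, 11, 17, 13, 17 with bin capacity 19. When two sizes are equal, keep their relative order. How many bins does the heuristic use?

Sorted descending: 17, 17, 16, 15, 13, 12, 11, 11, 10, 6, 5.
  17 → bin 1 (new)  [load 17/19]
  17 → bin 2 (new)  [load 17/19]
  16 → bin 3 (new)  [load 16/19]
  15 → bin 4 (new)  [load 15/19]
  13 → bin 5 (new)  [load 13/19]
  12 → bin 6 (new)  [load 12/19]
  11 → bin 7 (new)  [load 11/19]
  11 → bin 8 (new)  [load 11/19]
  10 → bin 9 (new)  [load 10/19]
  6 → bin 5  [load 19/19]
  5 → bin 6  [load 17/19]
9 bins opened.

9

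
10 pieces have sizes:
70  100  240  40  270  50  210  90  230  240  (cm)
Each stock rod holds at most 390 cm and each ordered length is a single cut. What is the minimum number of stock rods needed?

Total = 270 + 240 + 240 + 230 + 210 + 100 + 90 + 70 + 50 + 40 = 1540 cm.
Lower bound: ⌈1540/390⌉ = 4 stock rods.
Also, 5 pieces each exceed 195 cm, and no two of those can share a stock rod, so at least 5 stock rods are needed.
A packing using 5 stock rods:
  stock rod 1: 270 + 100 = 370
  stock rod 2: 240 + 90 + 50 = 380
  stock rod 3: 240 + 70 + 40 = 350
  stock rod 4: 230 = 230
  stock rod 5: 210 = 210
This matches the lower bound, so 5 is optimal.

5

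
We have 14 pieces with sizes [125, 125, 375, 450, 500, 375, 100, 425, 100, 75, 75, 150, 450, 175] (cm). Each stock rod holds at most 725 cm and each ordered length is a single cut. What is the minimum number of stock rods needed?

Total = 500 + 450 + 450 + 425 + 375 + 375 + 175 + 150 + 125 + 125 + 100 + 100 + 75 + 75 = 3500 cm.
Lower bound: ⌈3500/725⌉ = 5 stock rods.
Also, 6 pieces each exceed 725/2 cm, and no two of those can share a stock rod, so at least 6 stock rods are needed.
A packing using 6 stock rods:
  stock rod 1: 500 + 175 = 675
  stock rod 2: 450 + 150 + 125 = 725
  stock rod 3: 450 + 125 + 100 = 675
  stock rod 4: 425 + 100 + 75 + 75 = 675
  stock rod 5: 375 = 375
  stock rod 6: 375 = 375
This matches the lower bound, so 6 is optimal.

6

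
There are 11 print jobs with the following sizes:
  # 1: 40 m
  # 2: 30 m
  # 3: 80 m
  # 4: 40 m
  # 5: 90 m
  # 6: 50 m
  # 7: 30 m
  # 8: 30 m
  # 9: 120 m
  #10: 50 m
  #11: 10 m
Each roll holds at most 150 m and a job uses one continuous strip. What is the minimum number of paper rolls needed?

4

Total = 120 + 90 + 80 + 50 + 50 + 40 + 40 + 30 + 30 + 30 + 10 = 570 m.
Lower bound: ⌈570/150⌉ = 4 paper rolls.
A packing using 4 paper rolls:
  roll 1: 120 + 30 = 150
  roll 2: 90 + 50 + 10 = 150
  roll 3: 80 + 50 = 130
  roll 4: 40 + 40 + 30 + 30 = 140
This matches the lower bound, so 4 is optimal.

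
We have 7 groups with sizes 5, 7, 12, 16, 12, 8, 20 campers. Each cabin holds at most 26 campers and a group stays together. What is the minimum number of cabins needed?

4

Total = 20 + 16 + 12 + 12 + 8 + 7 + 5 = 80 campers.
Lower bound: ⌈80/26⌉ = 4 cabins.
A packing using 4 cabins:
  cabin 1: 20 + 5 = 25
  cabin 2: 16 + 8 = 24
  cabin 3: 12 + 12 = 24
  cabin 4: 7 = 7
This matches the lower bound, so 4 is optimal.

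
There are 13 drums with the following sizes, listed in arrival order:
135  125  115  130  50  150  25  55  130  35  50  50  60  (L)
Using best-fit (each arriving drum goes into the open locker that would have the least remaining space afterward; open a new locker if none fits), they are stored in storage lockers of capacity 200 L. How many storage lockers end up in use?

7

  135 → locker 1 (new)  [load 135/200]
  125 → locker 2 (new)  [load 125/200]
  115 → locker 3 (new)  [load 115/200]
  130 → locker 4 (new)  [load 130/200]
  50 → locker 1  [load 185/200]
  150 → locker 5 (new)  [load 150/200]
  25 → locker 5  [load 175/200]
  55 → locker 4  [load 185/200]
  130 → locker 6 (new)  [load 130/200]
  35 → locker 6  [load 165/200]
  50 → locker 2  [load 175/200]
  50 → locker 3  [load 165/200]
  60 → locker 7 (new)  [load 60/200]
7 storage lockers opened.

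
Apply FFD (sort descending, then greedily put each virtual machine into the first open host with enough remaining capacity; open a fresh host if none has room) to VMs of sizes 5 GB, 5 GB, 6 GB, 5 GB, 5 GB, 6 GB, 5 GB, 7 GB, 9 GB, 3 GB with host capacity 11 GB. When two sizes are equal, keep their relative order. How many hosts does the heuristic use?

6

Sorted descending: 9, 7, 6, 6, 5, 5, 5, 5, 5, 3.
  9 → host 1 (new)  [load 9/11]
  7 → host 2 (new)  [load 7/11]
  6 → host 3 (new)  [load 6/11]
  6 → host 4 (new)  [load 6/11]
  5 → host 3  [load 11/11]
  5 → host 4  [load 11/11]
  5 → host 5 (new)  [load 5/11]
  5 → host 5  [load 10/11]
  5 → host 6 (new)  [load 5/11]
  3 → host 2  [load 10/11]
6 hosts opened.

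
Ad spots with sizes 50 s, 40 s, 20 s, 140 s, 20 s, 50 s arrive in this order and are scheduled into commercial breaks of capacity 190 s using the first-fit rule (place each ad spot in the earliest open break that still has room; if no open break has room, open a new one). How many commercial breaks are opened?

  50 → break 1 (new)  [load 50/190]
  40 → break 1  [load 90/190]
  20 → break 1  [load 110/190]
  140 → break 2 (new)  [load 140/190]
  20 → break 1  [load 130/190]
  50 → break 1  [load 180/190]
2 commercial breaks opened.

2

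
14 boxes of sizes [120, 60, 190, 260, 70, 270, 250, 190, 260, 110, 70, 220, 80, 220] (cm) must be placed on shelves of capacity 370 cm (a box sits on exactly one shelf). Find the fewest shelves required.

Total = 270 + 260 + 260 + 250 + 220 + 220 + 190 + 190 + 120 + 110 + 80 + 70 + 70 + 60 = 2370 cm.
Lower bound: ⌈2370/370⌉ = 7 shelves.
Also, 8 boxes each exceed 185 cm, and no two of those can share a shelf, so at least 8 shelves are needed.
A packing using 8 shelves:
  shelf 1: 270 + 80 = 350
  shelf 2: 260 + 110 = 370
  shelf 3: 260 + 70 = 330
  shelf 4: 250 + 120 = 370
  shelf 5: 220 + 70 + 60 = 350
  shelf 6: 220 = 220
  shelf 7: 190 = 190
  shelf 8: 190 = 190
This matches the lower bound, so 8 is optimal.

8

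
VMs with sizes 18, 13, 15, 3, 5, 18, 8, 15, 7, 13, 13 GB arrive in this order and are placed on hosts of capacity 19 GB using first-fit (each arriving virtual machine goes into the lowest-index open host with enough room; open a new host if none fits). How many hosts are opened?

  18 → host 1 (new)  [load 18/19]
  13 → host 2 (new)  [load 13/19]
  15 → host 3 (new)  [load 15/19]
  3 → host 2  [load 16/19]
  5 → host 4 (new)  [load 5/19]
  18 → host 5 (new)  [load 18/19]
  8 → host 4  [load 13/19]
  15 → host 6 (new)  [load 15/19]
  7 → host 7 (new)  [load 7/19]
  13 → host 8 (new)  [load 13/19]
  13 → host 9 (new)  [load 13/19]
9 hosts opened.

9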